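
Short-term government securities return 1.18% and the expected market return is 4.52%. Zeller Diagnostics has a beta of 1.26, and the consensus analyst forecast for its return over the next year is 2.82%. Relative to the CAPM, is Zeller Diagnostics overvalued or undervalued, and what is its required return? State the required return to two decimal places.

MRP = 4.52% − 1.18% = 3.34%
Required return = R_f + β·MRP = 1.18% + 1.26 × 3.34% = 5.39%
Forecast 2.82% < required 5.39% → the stock plots below the SML → overvalued.

Overvalued; required return 5.39%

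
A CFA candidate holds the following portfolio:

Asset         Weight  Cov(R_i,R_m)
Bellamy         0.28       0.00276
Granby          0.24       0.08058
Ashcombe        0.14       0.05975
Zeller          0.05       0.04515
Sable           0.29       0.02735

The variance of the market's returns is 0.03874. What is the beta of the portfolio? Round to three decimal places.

β_Bellamy = 0.00276 / 0.03874 = 0.0712
β_Granby = 0.08058 / 0.03874 = 2.0800
β_Ashcombe = 0.05975 / 0.03874 = 1.5423
β_Zeller = 0.04515 / 0.03874 = 1.1655
β_Sable = 0.02735 / 0.03874 = 0.7060
β_P = Σ w_i β_i = 0.28×0.0712 + 0.24×2.0800 + 0.14×1.5423 + 0.05×1.1655 + 0.29×0.7060 = 0.9981

0.998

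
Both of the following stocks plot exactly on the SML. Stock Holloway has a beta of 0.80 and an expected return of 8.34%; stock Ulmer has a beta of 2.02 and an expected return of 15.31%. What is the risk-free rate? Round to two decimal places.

Both satisfy E(R) = R_f + β·MRP, so the slope of the SML is
MRP = (15.31% − 8.34%) / (2.02 − 0.80) = 6.97% / 1.22 = 5.7131%
R_f = E(R_Holloway) − β_Holloway·MRP = 8.34% − 0.80 × 5.7131% = 3.7695%

3.77%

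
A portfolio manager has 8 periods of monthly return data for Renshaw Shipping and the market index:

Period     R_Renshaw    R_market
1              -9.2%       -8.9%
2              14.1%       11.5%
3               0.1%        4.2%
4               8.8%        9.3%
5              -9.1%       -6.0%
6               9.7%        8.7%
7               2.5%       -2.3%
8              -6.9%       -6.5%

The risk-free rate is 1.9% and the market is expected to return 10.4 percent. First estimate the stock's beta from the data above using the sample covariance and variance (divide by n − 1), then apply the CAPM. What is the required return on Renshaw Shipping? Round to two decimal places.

10.94%

Mean R_i = (-9.2 + 14.1 + 0.1 + 8.8 − 9.1 + 9.7 + 2.5 − 6.9) / 8 = 1.2500%
Mean R_m = (-8.9 + 11.5 + 4.2 + 9.3 − 6.0 + 8.7 − 2.3 − 6.5) / 8 = 1.2500%
Σ(R_i − R̄_i)(R_m − R̄_m) = 491.8800  ⇒  Cov = 491.8800 / 7 = 70.2686
Σ(R_m − R̄_m)² = 462.3200  ⇒  Var(R_m) = 462.3200 / 7 = 66.0457
β = Cov / Var(R_m) = 70.2686 / 66.0457 = 1.0639
MRP = 10.4% − 1.9% = 8.50%
E(R) = R_f + β × MRP = 1.9% + 1.0639 × 8.5% = 10.94%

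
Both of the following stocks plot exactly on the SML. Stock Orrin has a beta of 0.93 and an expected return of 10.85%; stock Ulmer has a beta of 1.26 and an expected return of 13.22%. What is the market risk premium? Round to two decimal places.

Both satisfy E(R) = R_f + β·MRP, so the slope of the SML is
MRP = (13.22% − 10.85%) / (1.26 − 0.93) = 2.37% / 0.33 = 7.1818%

7.18%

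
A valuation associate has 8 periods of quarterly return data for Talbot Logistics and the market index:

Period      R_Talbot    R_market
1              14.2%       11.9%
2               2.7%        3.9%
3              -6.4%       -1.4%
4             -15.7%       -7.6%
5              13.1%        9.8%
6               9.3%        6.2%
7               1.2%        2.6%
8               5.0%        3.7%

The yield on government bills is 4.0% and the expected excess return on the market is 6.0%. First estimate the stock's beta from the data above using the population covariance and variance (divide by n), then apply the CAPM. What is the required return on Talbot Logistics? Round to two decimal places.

13.72%

Mean R_i = (14.2 + 2.7 − 6.4 − 15.7 + 13.1 + 9.3 + 1.2 + 5.0) / 8 = 2.9250%
Mean R_m = (11.9 + 3.9 − 1.4 − 7.6 + 9.8 + 6.2 + 2.6 + 3.7) / 8 = 3.6375%
Σ(R_i − R̄_i)(R_m − R̄_m) = 430.3325  ⇒  Cov = 430.3325 / 8 = 53.7916
Σ(R_m − R̄_m)² = 265.6188  ⇒  Var(R_m) = 265.6188 / 8 = 33.2024
β = Cov / Var(R_m) = 53.7916 / 33.2024 = 1.6201
E(R) = R_f + β × MRP = 4.0% + 1.6201 × 6.0% = 13.72%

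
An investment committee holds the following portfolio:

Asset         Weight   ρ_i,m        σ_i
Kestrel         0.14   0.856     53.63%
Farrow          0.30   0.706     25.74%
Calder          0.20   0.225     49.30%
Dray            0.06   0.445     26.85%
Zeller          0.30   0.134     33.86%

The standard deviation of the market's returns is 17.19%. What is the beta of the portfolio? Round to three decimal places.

β_Kestrel = 0.856 × 53.63% / 17.19% = 2.6706
β_Farrow = 0.706 × 25.74% / 17.19% = 1.0572
β_Calder = 0.225 × 49.30% / 17.19% = 0.6453
β_Dray = 0.445 × 26.85% / 17.19% = 0.6951
β_Zeller = 0.134 × 33.86% / 17.19% = 0.2639
β_P = Σ w_i β_i = 0.14×2.6706 + 0.30×1.0572 + 0.20×0.6453 + 0.06×0.6951 + 0.30×0.2639 = 0.9410

0.941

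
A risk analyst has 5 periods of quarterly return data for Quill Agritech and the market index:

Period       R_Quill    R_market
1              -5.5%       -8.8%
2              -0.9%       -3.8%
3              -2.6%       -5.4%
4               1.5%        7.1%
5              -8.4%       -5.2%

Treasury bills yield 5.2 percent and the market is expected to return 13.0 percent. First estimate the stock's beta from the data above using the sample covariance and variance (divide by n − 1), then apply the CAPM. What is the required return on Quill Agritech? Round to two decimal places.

Mean R_i = (-5.5 − 0.9 − 2.6 + 1.5 − 8.4) / 5 = -3.1800%
Mean R_m = (-8.8 − 3.8 − 5.4 + 7.1 − 5.2) / 5 = -3.2200%
Σ(R_i − R̄_i)(R_m − R̄_m) = 68.9920  ⇒  Cov = 68.9920 / 4 = 17.2480
Σ(R_m − R̄_m)² = 146.6480  ⇒  Var(R_m) = 146.6480 / 4 = 36.6620
β = Cov / Var(R_m) = 17.2480 / 36.6620 = 0.4705
MRP = 13.0% − 5.2% = 7.80%
E(R) = R_f + β × MRP = 5.2% + 0.4705 × 7.8% = 8.87%

8.87%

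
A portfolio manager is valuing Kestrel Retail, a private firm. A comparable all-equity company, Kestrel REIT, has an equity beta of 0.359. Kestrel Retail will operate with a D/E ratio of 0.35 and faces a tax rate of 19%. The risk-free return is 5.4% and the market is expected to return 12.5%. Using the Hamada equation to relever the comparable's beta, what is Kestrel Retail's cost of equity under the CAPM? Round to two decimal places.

β_L = β_U × [1 + (1 − t)(D/E)] = 0.359 × [1 + (1 − 0.19) × 0.35]
    = 0.359 × [1 + 0.81 × 0.35] = 0.359 × 1.2835 = 0.4608
MRP = 12.5% − 5.4% = 7.10%
E(R) = R_f + β_L × MRP = 5.4% + 0.4608 × 7.1% = 8.67%

8.67%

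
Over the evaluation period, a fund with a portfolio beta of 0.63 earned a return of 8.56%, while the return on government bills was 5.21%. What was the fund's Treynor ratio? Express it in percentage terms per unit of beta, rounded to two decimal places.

5.32%

Treynor = (R_P − R_f) / β_P = (8.56% − 5.21%) / 0.6300 = 3.35% / 0.6300 = 5.32%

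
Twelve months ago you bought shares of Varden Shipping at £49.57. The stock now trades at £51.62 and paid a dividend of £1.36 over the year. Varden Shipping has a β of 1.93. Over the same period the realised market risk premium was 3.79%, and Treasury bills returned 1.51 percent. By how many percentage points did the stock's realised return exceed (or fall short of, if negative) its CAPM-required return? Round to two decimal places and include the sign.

Realised HPR = (P1 + D1 − P0) / P0 = (51.62 + 1.36 − 49.57) / 49.57 = 3.41 / 49.57 = 6.8792%
CAPM required = R_f + β·MRP = 1.51% + 1.93 × 3.79% = 8.8247%
α = realised − required = 6.8792% − 8.8247% = -1.95%

-1.95%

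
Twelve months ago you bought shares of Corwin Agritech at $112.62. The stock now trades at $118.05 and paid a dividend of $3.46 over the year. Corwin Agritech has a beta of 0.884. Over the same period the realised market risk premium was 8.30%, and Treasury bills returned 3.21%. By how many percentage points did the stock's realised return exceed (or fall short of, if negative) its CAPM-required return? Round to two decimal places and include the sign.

-2.65%

Realised HPR = (P1 + D1 − P0) / P0 = (118.05 + 3.46 − 112.62) / 112.62 = 8.89 / 112.62 = 7.8938%
CAPM required = R_f + β·MRP = 3.21% + 0.884 × 8.30% = 10.54720%
α = realised − required = 7.8938% − 10.54720% = -2.65%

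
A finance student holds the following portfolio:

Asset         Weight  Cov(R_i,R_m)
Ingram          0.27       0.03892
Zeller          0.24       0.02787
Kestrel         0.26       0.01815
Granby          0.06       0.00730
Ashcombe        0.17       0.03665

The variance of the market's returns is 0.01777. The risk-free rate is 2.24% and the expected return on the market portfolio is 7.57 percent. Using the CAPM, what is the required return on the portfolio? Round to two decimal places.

10.81%

β_Ingram = 0.03892 / 0.01777 = 2.1902
β_Zeller = 0.02787 / 0.01777 = 1.5684
β_Kestrel = 0.01815 / 0.01777 = 1.0214
β_Granby = 0.00730 / 0.01777 = 0.4108
β_Ashcombe = 0.03665 / 0.01777 = 2.0625
β_P = Σ w_i β_i = 0.27×2.1902 + 0.24×1.5684 + 0.26×1.0214 + 0.06×0.4108 + 0.17×2.0625 = 1.6086
MRP = 7.57% − 2.24% = 5.33%
E(R_P) = R_f + β_P × MRP = 2.24% + 1.6086 × 5.33% = 10.81%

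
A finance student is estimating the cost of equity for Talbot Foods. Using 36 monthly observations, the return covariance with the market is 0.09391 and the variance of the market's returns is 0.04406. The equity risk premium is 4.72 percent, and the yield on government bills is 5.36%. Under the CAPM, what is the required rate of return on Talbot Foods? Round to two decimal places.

15.42%

β = Cov(R_i, R_m) / Var(R_m) = 0.09391 / 0.04406 = 2.1314
E(R) = R_f + β × MRP = 5.36% + 2.1314 × 4.72% = 15.42%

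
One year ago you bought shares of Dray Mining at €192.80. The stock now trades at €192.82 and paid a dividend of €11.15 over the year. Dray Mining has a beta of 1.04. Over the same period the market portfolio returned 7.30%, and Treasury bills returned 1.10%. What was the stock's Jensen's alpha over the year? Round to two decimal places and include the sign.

-1.75%

Realised HPR = (P1 + D1 − P0) / P0 = (192.82 + 11.15 − 192.80) / 192.80 = 11.17 / 192.80 = 5.7936%
MRP = 7.30% − 1.10% = 6.20%
CAPM required = R_f + β·MRP = 1.10% + 1.04 × 6.20% = 7.5480%
α = realised − required = 5.7936% − 7.5480% = -1.75%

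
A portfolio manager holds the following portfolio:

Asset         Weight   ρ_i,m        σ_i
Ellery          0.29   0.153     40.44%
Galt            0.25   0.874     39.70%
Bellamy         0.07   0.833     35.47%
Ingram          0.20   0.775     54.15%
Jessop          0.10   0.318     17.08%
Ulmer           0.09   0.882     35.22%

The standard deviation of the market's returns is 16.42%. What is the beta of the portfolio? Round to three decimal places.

β_Ellery = 0.153 × 40.44% / 16.42% = 0.3768
β_Galt = 0.874 × 39.70% / 16.42% = 2.1131
β_Bellamy = 0.833 × 35.47% / 16.42% = 1.7994
β_Ingram = 0.775 × 54.15% / 16.42% = 2.5558
β_Jessop = 0.318 × 17.08% / 16.42% = 0.3308
β_Ulmer = 0.882 × 35.22% / 16.42% = 1.8918
β_P = Σ w_i β_i = 0.29×0.3768 + 0.25×2.1131 + 0.07×1.7994 + 0.20×2.5558 + 0.10×0.3308 + 0.09×1.8918 = 1.4780

1.478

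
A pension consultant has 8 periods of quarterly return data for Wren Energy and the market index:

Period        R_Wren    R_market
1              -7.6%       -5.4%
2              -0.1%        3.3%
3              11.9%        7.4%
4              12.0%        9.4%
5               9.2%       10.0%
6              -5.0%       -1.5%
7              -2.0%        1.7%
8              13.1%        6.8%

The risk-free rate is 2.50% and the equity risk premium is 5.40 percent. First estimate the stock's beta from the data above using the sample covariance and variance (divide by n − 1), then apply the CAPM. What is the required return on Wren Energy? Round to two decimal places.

10.30%

Mean R_i = (-7.6 − 0.1 + 11.9 + 12.0 + 9.2 − 5.0 − 2.0 + 13.1) / 8 = 3.9375%
Mean R_m = (-5.4 + 3.3 + 7.4 + 9.4 + 10.0 − 1.5 + 1.7 + 6.8) / 8 = 3.9625%
Σ(R_i − R̄_i)(R_m − R̄_m) = 301.9313  ⇒  Cov = 301.9313 / 7 = 43.1330
Σ(R_m − R̄_m)² = 208.9388  ⇒  Var(R_m) = 208.9388 / 7 = 29.8484
β = Cov / Var(R_m) = 43.1330 / 29.8484 = 1.4451
E(R) = R_f + β × MRP = 2.50% + 1.4451 × 5.40% = 10.30%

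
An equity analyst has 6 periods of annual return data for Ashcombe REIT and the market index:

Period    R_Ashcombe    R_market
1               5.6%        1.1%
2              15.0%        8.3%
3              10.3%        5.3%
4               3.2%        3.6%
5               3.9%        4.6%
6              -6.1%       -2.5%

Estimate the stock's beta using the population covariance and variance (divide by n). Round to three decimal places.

Mean R_i = (5.6 + 15.0 + 10.3 + 3.2 + 3.9 − 6.1) / 6 = 5.3167%
Mean R_m = (1.1 + 8.3 + 5.3 + 3.6 + 4.6 − 2.5) / 6 = 3.4000%
Σ(R_i − R̄_i)(R_m − R̄_m) = 121.5000  ⇒  Cov = 121.5000 / 6 = 20.2500
Σ(R_m − R̄_m)² = 69.2000  ⇒  Var(R_m) = 69.2000 / 6 = 11.5333
β = Cov / Var(R_m) = 20.2500 / 11.5333 = 1.7558

1.756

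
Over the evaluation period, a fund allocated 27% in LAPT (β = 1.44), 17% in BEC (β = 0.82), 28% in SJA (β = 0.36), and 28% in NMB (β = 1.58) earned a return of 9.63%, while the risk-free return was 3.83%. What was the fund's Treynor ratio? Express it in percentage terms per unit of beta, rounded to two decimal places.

β_P = 0.27×1.44 + 0.17×0.82 + 0.28×0.36 + 0.28×1.58 = 1.0714
Treynor = (R_P − R_f) / β_P = (9.63% − 3.83%) / 1.0714 = 5.80% / 1.0714 = 5.41%

5.41%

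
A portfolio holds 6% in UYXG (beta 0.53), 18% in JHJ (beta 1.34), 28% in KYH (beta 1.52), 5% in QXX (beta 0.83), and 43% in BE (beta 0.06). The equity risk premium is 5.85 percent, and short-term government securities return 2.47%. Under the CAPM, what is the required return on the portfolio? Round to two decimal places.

6.95%

β_P = Σ w_i β_i = 0.06×0.53 + 0.18×1.34 + 0.28×1.52 + 0.05×0.83 + 0.43×0.06 = 0.7659
E(R_P) = R_f + β_P × MRP = 2.47% + 0.7659 × 5.85% = 6.95%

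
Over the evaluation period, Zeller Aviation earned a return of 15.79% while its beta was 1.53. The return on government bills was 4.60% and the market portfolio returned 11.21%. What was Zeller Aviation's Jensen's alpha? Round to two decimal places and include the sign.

+1.08%

Market excess return = 11.21% − 4.60% = 6.61%
CAPM benchmark = R_f + β(R_m − R_f) = 4.60% + 1.53 × 6.61% = 14.7133%
α = actual − benchmark = 15.79% − 14.7133% = +1.08%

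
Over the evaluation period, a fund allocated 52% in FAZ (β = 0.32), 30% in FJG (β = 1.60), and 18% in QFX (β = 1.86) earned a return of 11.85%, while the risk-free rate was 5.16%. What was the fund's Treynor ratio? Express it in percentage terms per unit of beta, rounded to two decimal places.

6.82%

β_P = 0.52×0.32 + 0.30×1.60 + 0.18×1.86 = 0.9812
Treynor = (R_P − R_f) / β_P = (11.85% − 5.16%) / 0.9812 = 6.69% / 0.9812 = 6.82%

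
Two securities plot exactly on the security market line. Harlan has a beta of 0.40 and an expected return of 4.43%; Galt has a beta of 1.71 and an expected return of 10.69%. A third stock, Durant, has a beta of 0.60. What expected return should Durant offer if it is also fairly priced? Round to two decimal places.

5.39%

MRP (SML slope) = (10.69% − 4.43%) / (1.71 − 0.40) = 6.26% / 1.31 = 4.7786%
R_f (intercept) = 4.43% − 0.40 × 4.7786% = 2.5186%
E(R_Durant) = R_f + β × MRP = 2.5186% + 0.60 × 4.7786% = 5.39%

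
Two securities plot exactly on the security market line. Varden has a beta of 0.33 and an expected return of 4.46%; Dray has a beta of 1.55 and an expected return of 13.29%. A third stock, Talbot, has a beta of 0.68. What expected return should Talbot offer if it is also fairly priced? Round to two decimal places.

6.99%

MRP (SML slope) = (13.29% − 4.46%) / (1.55 − 0.33) = 8.83% / 1.22 = 7.2377%
R_f (intercept) = 4.46% − 0.33 × 7.2377% = 2.0716%
E(R_Talbot) = R_f + β × MRP = 2.0716% + 0.68 × 7.2377% = 6.99%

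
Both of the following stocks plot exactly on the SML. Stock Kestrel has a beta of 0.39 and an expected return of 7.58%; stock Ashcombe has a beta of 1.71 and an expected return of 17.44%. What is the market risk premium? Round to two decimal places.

Both satisfy E(R) = R_f + β·MRP, so the slope of the SML is
MRP = (17.44% − 7.58%) / (1.71 − 0.39) = 9.86% / 1.32 = 7.4697%

7.47%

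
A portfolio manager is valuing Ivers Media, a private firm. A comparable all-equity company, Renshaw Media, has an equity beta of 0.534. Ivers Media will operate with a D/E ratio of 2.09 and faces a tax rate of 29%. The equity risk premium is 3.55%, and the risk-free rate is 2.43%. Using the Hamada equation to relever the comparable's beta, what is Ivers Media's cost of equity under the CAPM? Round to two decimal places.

β_L = β_U × [1 + (1 − t)(D/E)] = 0.534 × [1 + (1 − 0.29) × 2.09]
    = 0.534 × [1 + 0.71 × 2.09] = 0.534 × 2.4839 = 1.3264
E(R) = R_f + β_L × MRP = 2.43% + 1.3264 × 3.55% = 7.14%

7.14%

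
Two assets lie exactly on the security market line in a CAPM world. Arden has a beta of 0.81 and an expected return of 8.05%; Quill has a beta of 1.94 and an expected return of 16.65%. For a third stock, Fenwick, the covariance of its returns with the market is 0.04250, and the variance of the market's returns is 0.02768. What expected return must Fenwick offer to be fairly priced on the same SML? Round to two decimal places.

13.57%

MRP = (16.65% − 8.05%) / (1.94 − 0.81) = 7.6106%
R_f = 8.05% − 0.81 × 7.6106% = 1.8854%
β_Fenwick = Cov / Var(R_m) = 0.04250 / 0.02768 = 1.5354
E(R_Fenwick) = R_f + β × MRP = 1.8854% + 1.5354 × 7.6106% = 13.57%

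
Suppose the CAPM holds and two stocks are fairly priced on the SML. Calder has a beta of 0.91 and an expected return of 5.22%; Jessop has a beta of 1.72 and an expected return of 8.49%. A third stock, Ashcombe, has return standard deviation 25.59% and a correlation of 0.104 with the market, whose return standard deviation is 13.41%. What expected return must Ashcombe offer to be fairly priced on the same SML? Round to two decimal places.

2.35%

MRP = (8.49% − 5.22%) / (1.72 − 0.91) = 4.0370%
R_f = 5.22% − 0.91 × 4.0370% = 1.5463%
β_Ashcombe = ρ·σ_i/σ_m = 0.104 × 25.59 / 13.41 = 0.1985
E(R_Ashcombe) = R_f + β × MRP = 1.5463% + 0.1985 × 4.0370% = 2.35%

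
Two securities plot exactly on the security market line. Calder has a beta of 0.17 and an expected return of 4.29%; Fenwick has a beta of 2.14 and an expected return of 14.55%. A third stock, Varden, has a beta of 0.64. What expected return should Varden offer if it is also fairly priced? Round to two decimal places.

6.74%

MRP (SML slope) = (14.55% − 4.29%) / (2.14 − 0.17) = 10.26% / 1.97 = 5.2081%
R_f (intercept) = 4.29% − 0.17 × 5.2081% = 3.4046%
E(R_Varden) = R_f + β × MRP = 3.4046% + 0.64 × 5.2081% = 6.74%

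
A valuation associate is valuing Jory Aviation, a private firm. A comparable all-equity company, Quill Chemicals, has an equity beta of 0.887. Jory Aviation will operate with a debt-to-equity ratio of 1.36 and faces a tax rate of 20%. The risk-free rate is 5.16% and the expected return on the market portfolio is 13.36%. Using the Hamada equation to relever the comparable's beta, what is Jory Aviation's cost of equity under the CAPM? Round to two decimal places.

20.35%

β_L = β_U × [1 + (1 − t)(D/E)] = 0.887 × [1 + (1 − 0.20) × 1.36]
    = 0.887 × [1 + 0.80 × 1.36] = 0.887 × 2.0880 = 1.8521
MRP = 13.36% − 5.16% = 8.20%
E(R) = R_f + β_L × MRP = 5.16% + 1.8521 × 8.20% = 20.35%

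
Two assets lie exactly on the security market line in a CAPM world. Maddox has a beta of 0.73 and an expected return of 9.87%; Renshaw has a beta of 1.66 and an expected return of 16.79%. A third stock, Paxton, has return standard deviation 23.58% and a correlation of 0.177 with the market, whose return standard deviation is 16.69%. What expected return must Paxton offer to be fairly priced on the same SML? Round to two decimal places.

6.30%

MRP = (16.79% − 9.87%) / (1.66 − 0.73) = 7.4409%
R_f = 9.87% − 0.73 × 7.4409% = 4.4381%
β_Paxton = ρ·σ_i/σ_m = 0.177 × 23.58 / 16.69 = 0.2501
E(R_Paxton) = R_f + β × MRP = 4.4381% + 0.2501 × 7.4409% = 6.30%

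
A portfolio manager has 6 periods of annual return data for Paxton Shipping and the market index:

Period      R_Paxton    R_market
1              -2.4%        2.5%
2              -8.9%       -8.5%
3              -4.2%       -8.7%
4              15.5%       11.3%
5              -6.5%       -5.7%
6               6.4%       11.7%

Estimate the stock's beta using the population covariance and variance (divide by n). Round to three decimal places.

0.874

Mean R_i = (-2.4 − 8.9 − 4.2 + 15.5 − 6.5 + 6.4) / 6 = -0.0167%
Mean R_m = (2.5 − 8.5 − 8.7 + 11.3 − 5.7 + 11.7) / 6 = 0.4333%
Σ(R_i − R̄_i)(R_m − R̄_m) = 393.3133  ⇒  Cov = 393.3133 / 6 = 65.5522
Σ(R_m − R̄_m)² = 450.1333  ⇒  Var(R_m) = 450.1333 / 6 = 75.0222
β = Cov / Var(R_m) = 65.5522 / 75.0222 = 0.8738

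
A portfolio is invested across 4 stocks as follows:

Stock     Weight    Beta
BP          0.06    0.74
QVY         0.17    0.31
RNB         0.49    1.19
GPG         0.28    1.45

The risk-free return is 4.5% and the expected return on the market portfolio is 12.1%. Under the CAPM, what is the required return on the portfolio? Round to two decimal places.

12.76%

β_P = Σ w_i β_i = 0.06×0.74 + 0.17×0.31 + 0.49×1.19 + 0.28×1.45 = 1.0862
MRP = 12.1% − 4.5% = 7.60%
E(R_P) = R_f + β_P × MRP = 4.5% + 1.0862 × 7.6% = 12.76%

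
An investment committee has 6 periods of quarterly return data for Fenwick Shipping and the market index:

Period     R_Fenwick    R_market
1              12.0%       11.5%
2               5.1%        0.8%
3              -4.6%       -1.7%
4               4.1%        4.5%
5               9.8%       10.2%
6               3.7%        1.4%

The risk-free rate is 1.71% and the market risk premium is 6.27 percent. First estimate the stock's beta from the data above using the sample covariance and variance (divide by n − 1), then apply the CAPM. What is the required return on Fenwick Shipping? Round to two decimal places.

7.82%

Mean R_i = (12.0 + 5.1 − 4.6 + 4.1 + 9.8 + 3.7) / 6 = 5.0167%
Mean R_m = (11.5 + 0.8 − 1.7 + 4.5 + 10.2 + 1.4) / 6 = 4.4500%
Σ(R_i − R̄_i)(R_m − R̄_m) = 139.5450  ⇒  Cov = 139.5450 / 5 = 27.9090
Σ(R_m − R̄_m)² = 143.2150  ⇒  Var(R_m) = 143.2150 / 5 = 28.6430
β = Cov / Var(R_m) = 27.9090 / 28.6430 = 0.9744
E(R) = R_f + β × MRP = 1.71% + 0.9744 × 6.27% = 7.82%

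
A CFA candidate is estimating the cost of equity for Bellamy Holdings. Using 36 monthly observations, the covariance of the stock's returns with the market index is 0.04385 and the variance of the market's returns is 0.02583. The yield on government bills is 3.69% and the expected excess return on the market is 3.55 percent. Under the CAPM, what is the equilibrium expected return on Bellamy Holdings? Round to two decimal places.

9.72%

β = Cov(R_i, R_m) / Var(R_m) = 0.04385 / 0.02583 = 1.6976
E(R) = R_f + β × MRP = 3.69% + 1.6976 × 3.55% = 9.72%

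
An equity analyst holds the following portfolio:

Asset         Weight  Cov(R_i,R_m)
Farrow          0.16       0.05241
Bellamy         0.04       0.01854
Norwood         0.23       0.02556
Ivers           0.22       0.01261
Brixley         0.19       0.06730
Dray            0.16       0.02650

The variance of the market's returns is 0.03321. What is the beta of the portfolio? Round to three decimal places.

1.048

β_Farrow = 0.05241 / 0.03321 = 1.5781
β_Bellamy = 0.01854 / 0.03321 = 0.5583
β_Norwood = 0.02556 / 0.03321 = 0.7696
β_Ivers = 0.01261 / 0.03321 = 0.3797
β_Brixley = 0.06730 / 0.03321 = 2.0265
β_Dray = 0.02650 / 0.03321 = 0.7980
β_P = Σ w_i β_i = 0.16×1.5781 + 0.04×0.5583 + 0.23×0.7696 + 0.22×0.3797 + 0.19×2.0265 + 0.16×0.7980 = 1.0481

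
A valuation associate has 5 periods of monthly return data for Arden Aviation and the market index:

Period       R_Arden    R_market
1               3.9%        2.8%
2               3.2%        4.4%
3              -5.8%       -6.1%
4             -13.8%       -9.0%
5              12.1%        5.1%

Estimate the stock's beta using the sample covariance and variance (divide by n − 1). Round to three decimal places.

Mean R_i = (3.9 + 3.2 − 5.8 − 13.8 + 12.1) / 5 = -0.0800%
Mean R_m = (2.8 + 4.4 − 6.1 − 9.0 + 5.1) / 5 = -0.5600%
Σ(R_i − R̄_i)(R_m − R̄_m) = 246.0660  ⇒  Cov = 246.0660 / 4 = 61.5165
Σ(R_m − R̄_m)² = 169.8520  ⇒  Var(R_m) = 169.8520 / 4 = 42.4630
β = Cov / Var(R_m) = 61.5165 / 42.4630 = 1.4487

1.449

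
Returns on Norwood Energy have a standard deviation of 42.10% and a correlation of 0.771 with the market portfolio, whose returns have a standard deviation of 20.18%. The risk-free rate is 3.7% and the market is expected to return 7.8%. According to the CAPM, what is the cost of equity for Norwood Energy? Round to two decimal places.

10.29%

β = ρ × σ_i / σ_m = 0.771 × 42.10% / 20.18% = 1.6085
MRP = 7.8% − 3.7% = 4.10%
E(R) = 3.7% + 1.6085 × 4.1% = 10.29%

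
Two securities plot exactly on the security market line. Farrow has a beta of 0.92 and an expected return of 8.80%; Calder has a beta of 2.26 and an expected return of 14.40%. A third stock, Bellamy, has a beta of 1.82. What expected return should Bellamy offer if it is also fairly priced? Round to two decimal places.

MRP (SML slope) = (14.40% − 8.80%) / (2.26 − 0.92) = 5.60% / 1.34 = 4.1791%
R_f (intercept) = 8.80% − 0.92 × 4.1791% = 4.9552%
E(R_Bellamy) = R_f + β × MRP = 4.9552% + 1.82 × 4.1791% = 12.56%

12.56%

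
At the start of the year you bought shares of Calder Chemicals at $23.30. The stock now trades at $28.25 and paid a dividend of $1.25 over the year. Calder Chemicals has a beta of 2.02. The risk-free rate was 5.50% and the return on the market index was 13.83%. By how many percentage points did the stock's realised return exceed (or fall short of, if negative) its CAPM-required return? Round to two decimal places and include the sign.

+4.28%

Realised HPR = (P1 + D1 − P0) / P0 = (28.25 + 1.25 − 23.30) / 23.30 = 6.20 / 23.30 = 26.6094%
MRP = 13.83% − 5.50% = 8.33%
CAPM required = R_f + β·MRP = 5.50% + 2.02 × 8.33% = 22.3266%
α = realised − required = 26.6094% − 22.3266% = +4.28%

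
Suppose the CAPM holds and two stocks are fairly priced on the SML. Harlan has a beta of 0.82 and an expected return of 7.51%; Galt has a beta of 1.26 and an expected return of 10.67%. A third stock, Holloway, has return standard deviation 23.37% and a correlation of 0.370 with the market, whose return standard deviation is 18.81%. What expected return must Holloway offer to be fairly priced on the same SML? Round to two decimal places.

4.92%

MRP = (10.67% − 7.51%) / (1.26 − 0.82) = 7.1818%
R_f = 7.51% − 0.82 × 7.1818% = 1.6209%
β_Holloway = ρ·σ_i/σ_m = 0.370 × 23.37 / 18.81 = 0.4597
E(R_Holloway) = R_f + β × MRP = 1.6209% + 0.4597 × 7.1818% = 4.92%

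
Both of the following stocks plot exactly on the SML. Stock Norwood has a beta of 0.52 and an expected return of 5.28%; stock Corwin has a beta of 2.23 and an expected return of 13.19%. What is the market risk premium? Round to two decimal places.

Both satisfy E(R) = R_f + β·MRP, so the slope of the SML is
MRP = (13.19% − 5.28%) / (2.23 − 0.52) = 7.91% / 1.71 = 4.6257%

4.63%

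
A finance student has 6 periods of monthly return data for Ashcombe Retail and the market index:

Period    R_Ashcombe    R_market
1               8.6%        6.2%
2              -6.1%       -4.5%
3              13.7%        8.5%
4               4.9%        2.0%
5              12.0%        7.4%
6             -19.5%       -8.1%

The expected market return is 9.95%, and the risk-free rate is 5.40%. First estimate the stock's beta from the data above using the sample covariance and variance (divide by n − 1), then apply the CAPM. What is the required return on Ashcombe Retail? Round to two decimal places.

Mean R_i = (8.6 − 6.1 + 13.7 + 4.9 + 12.0 − 19.5) / 6 = 2.2667%
Mean R_m = (6.2 − 4.5 + 8.5 + 2.0 + 7.4 − 8.1) / 6 = 1.9167%
Σ(R_i − R̄_i)(R_m − R̄_m) = 427.7033  ⇒  Cov = 427.7033 / 5 = 85.5407
Σ(R_m − R̄_m)² = 233.2683  ⇒  Var(R_m) = 233.2683 / 5 = 46.6537
β = Cov / Var(R_m) = 85.5407 / 46.6537 = 1.8335
MRP = 9.95% − 5.40% = 4.55%
E(R) = R_f + β × MRP = 5.40% + 1.8335 × 4.55% = 13.74%

13.74%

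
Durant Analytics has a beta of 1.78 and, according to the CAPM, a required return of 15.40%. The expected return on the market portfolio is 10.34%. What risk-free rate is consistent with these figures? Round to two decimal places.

E(R) = R_f + β(E(R_m) − R_f) = R_f(1 − β) + β·E(R_m)
15.40% = R_f × (1 − 1.78) + 1.78 × 10.34%
15.40% = R_f × -0.78 + 18.4052%
R_f = (15.40% − 18.4052%) / -0.78 = 3.85%

3.85%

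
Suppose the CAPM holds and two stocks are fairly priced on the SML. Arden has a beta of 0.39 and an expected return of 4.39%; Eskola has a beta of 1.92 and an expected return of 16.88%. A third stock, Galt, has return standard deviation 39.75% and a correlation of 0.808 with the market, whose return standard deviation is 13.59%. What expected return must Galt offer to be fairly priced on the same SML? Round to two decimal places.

20.50%

MRP = (16.88% − 4.39%) / (1.92 − 0.39) = 8.1634%
R_f = 4.39% − 0.39 × 8.1634% = 1.2063%
β_Galt = ρ·σ_i/σ_m = 0.808 × 39.75 / 13.59 = 2.3634
E(R_Galt) = R_f + β × MRP = 1.2063% + 2.3634 × 8.1634% = 20.50%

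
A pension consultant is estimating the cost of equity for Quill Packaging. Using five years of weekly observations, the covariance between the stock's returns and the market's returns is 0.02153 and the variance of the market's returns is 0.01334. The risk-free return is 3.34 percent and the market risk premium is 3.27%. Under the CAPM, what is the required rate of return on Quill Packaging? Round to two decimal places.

β = Cov(R_i, R_m) / Var(R_m) = 0.02153 / 0.01334 = 1.6139
E(R) = R_f + β × MRP = 3.34% + 1.6139 × 3.27% = 8.62%

8.62%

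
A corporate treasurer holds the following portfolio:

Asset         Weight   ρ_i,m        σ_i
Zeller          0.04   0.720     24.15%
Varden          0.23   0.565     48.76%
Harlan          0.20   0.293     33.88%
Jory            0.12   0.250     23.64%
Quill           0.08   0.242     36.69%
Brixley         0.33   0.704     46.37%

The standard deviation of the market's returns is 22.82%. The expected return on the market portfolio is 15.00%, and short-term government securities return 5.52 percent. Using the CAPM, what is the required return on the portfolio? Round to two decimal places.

14.33%

β_Zeller = 0.720 × 24.15% / 22.82% = 0.7620
β_Varden = 0.565 × 48.76% / 22.82% = 1.2072
β_Harlan = 0.293 × 33.88% / 22.82% = 0.4350
β_Jory = 0.250 × 23.64% / 22.82% = 0.2590
β_Quill = 0.242 × 36.69% / 22.82% = 0.3891
β_Brixley = 0.704 × 46.37% / 22.82% = 1.4305
β_P = Σ w_i β_i = 0.04×0.7620 + 0.23×1.2072 + 0.20×0.4350 + 0.12×0.2590 + 0.08×0.3891 + 0.33×1.4305 = 0.9294
MRP = 15.00% − 5.52% = 9.48%
E(R_P) = R_f + β_P × MRP = 5.52% + 0.9294 × 9.48% = 14.33%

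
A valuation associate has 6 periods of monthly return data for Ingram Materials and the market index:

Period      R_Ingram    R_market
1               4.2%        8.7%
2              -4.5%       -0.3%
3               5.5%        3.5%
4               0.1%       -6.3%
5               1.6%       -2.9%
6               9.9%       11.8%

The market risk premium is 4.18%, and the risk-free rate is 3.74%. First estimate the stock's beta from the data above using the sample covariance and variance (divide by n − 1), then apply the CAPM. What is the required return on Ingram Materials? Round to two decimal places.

5.97%

Mean R_i = (4.2 − 4.5 + 5.5 + 0.1 + 1.6 + 9.9) / 6 = 2.8000%
Mean R_m = (8.7 − 0.3 + 3.5 − 6.3 − 2.9 + 11.8) / 6 = 2.4167%
Σ(R_i − R̄_i)(R_m − R̄_m) = 128.0900  ⇒  Cov = 128.0900 / 5 = 25.6180
Σ(R_m − R̄_m)² = 240.3283  ⇒  Var(R_m) = 240.3283 / 5 = 48.0657
β = Cov / Var(R_m) = 25.6180 / 48.0657 = 0.5330
E(R) = R_f + β × MRP = 3.74% + 0.5330 × 4.18% = 5.97%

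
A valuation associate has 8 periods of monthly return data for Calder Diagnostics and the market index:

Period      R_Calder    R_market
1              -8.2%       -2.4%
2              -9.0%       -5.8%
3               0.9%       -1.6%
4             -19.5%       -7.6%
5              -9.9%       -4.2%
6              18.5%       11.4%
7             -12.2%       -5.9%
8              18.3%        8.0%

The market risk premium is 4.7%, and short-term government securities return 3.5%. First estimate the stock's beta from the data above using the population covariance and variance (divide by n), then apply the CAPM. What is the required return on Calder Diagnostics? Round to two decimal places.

12.79%

Mean R_i = (-8.2 − 9.0 + 0.9 − 19.5 − 9.9 + 18.5 − 12.2 + 18.3) / 8 = -2.6375%
Mean R_m = (-2.4 − 5.8 − 1.6 − 7.6 − 4.2 + 11.4 − 5.9 + 8.0) / 8 = -1.0125%
Σ(R_i − R̄_i)(R_m − R̄_m) = 668.1363  ⇒  Cov = 668.1363 / 8 = 83.5170
Σ(R_m − R̄_m)² = 337.9288  ⇒  Var(R_m) = 337.9288 / 8 = 42.2411
β = Cov / Var(R_m) = 83.5170 / 42.2411 = 1.9772
E(R) = R_f + β × MRP = 3.5% + 1.9772 × 4.7% = 12.79%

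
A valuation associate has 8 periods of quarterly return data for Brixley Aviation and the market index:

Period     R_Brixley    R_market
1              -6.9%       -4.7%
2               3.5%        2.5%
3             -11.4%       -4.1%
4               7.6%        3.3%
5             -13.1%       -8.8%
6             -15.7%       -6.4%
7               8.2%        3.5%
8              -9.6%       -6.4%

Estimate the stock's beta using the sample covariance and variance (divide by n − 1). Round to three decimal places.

Mean R_i = (-6.9 + 3.5 − 11.4 + 7.6 − 13.1 − 15.7 + 8.2 − 9.6) / 8 = -4.6750%
Mean R_m = (-4.7 + 2.5 − 4.1 + 3.3 − 8.8 − 6.4 + 3.5 − 6.4) / 8 = -2.6375%
Σ(R_i − R̄_i)(R_m − R̄_m) = 320.2575  ⇒  Cov = 320.2575 / 7 = 45.7511
Σ(R_m − R̄_m)² = 171.9988  ⇒  Var(R_m) = 171.9988 / 7 = 24.5713
β = Cov / Var(R_m) = 45.7511 / 24.5713 = 1.8620

1.862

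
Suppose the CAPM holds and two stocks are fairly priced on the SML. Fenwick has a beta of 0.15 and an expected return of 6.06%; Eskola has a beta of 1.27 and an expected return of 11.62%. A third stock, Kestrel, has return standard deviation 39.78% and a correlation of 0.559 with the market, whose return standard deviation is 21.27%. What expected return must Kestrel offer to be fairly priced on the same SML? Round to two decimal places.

MRP = (11.62% − 6.06%) / (1.27 − 0.15) = 4.9643%
R_f = 6.06% − 0.15 × 4.9643% = 5.3154%
β_Kestrel = ρ·σ_i/σ_m = 0.559 × 39.78 / 21.27 = 1.0455
E(R_Kestrel) = R_f + β × MRP = 5.3154% + 1.0455 × 4.9643% = 10.51%

10.51%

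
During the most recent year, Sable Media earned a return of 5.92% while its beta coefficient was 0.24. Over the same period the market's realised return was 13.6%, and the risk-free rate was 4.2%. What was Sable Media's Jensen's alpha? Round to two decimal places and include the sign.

-0.54%

Market excess return = 13.6% − 4.2% = 9.40%
CAPM benchmark = R_f + β(R_m − R_f) = 4.2% + 0.24 × 9.4% = 6.4560%
α = actual − benchmark = 5.92% − 6.4560% = -0.54%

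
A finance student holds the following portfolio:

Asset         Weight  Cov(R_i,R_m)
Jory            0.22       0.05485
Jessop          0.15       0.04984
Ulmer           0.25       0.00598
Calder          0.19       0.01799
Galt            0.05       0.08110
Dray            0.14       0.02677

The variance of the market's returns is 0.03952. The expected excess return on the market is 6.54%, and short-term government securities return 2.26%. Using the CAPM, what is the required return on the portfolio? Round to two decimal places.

7.60%

β_Jory = 0.05485 / 0.03952 = 1.3879
β_Jessop = 0.04984 / 0.03952 = 1.2611
β_Ulmer = 0.00598 / 0.03952 = 0.1513
β_Calder = 0.01799 / 0.03952 = 0.4552
β_Galt = 0.08110 / 0.03952 = 2.0521
β_Dray = 0.02677 / 0.03952 = 0.6774
β_P = Σ w_i β_i = 0.22×1.3879 + 0.15×1.2611 + 0.25×0.1513 + 0.19×0.4552 + 0.05×2.0521 + 0.14×0.6774 = 0.8163
E(R_P) = R_f + β_P × MRP = 2.26% + 0.8163 × 6.54% = 7.60%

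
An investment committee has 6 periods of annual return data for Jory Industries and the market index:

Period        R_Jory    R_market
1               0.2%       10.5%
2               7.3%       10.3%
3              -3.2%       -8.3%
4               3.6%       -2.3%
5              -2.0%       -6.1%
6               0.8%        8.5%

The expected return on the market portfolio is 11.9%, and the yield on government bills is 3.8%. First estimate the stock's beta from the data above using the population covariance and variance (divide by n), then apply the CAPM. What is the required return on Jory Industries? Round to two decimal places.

5.98%

Mean R_i = (0.2 + 7.3 − 3.2 + 3.6 − 2.0 + 0.8) / 6 = 1.1167%
Mean R_m = (10.5 + 10.3 − 8.3 − 2.3 − 6.1 + 8.5) / 6 = 2.1000%
Σ(R_i − R̄_i)(R_m − R̄_m) = 100.5000  ⇒  Cov = 100.5000 / 6 = 16.7500
Σ(R_m − R̄_m)² = 373.5200  ⇒  Var(R_m) = 373.5200 / 6 = 62.2533
β = Cov / Var(R_m) = 16.7500 / 62.2533 = 0.2691
MRP = 11.9% − 3.8% = 8.10%
E(R) = R_f + β × MRP = 3.8% + 0.2691 × 8.1% = 5.98%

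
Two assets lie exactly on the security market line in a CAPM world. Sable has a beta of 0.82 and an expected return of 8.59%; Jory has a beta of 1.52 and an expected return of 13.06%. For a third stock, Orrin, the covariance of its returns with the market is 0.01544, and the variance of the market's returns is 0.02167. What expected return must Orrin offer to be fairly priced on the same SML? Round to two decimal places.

MRP = (13.06% − 8.59%) / (1.52 − 0.82) = 6.3857%
R_f = 8.59% − 0.82 × 6.3857% = 3.3537%
β_Orrin = Cov / Var(R_m) = 0.01544 / 0.02167 = 0.7125
E(R_Orrin) = R_f + β × MRP = 3.3537% + 0.7125 × 6.3857% = 7.90%

7.90%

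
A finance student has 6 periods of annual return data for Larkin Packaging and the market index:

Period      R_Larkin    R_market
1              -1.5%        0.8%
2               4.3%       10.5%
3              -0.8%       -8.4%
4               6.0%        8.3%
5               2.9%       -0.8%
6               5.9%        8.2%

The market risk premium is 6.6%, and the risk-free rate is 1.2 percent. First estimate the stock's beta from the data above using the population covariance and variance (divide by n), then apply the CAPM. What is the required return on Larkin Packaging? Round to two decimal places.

3.59%

Mean R_i = (-1.5 + 4.3 − 0.8 + 6.0 + 2.9 + 5.9) / 6 = 2.8000%
Mean R_m = (0.8 + 10.5 − 8.4 + 8.3 − 0.8 + 8.2) / 6 = 3.1000%
Σ(R_i − R̄_i)(R_m − R̄_m) = 94.4500  ⇒  Cov = 94.4500 / 6 = 15.7417
Σ(R_m − R̄_m)² = 260.5600  ⇒  Var(R_m) = 260.5600 / 6 = 43.4267
β = Cov / Var(R_m) = 15.7417 / 43.4267 = 0.3625
E(R) = R_f + β × MRP = 1.2% + 0.3625 × 6.6% = 3.59%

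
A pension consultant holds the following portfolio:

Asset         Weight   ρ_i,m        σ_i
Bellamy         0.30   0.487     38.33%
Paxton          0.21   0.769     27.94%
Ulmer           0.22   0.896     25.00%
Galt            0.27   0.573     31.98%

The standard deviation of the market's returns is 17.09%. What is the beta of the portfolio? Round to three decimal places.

1.170

β_Bellamy = 0.487 × 38.33% / 17.09% = 1.0923
β_Paxton = 0.769 × 27.94% / 17.09% = 1.2572
β_Ulmer = 0.896 × 25.00% / 17.09% = 1.3107
β_Galt = 0.573 × 31.98% / 17.09% = 1.0722
β_P = Σ w_i β_i = 0.30×1.0923 + 0.21×1.2572 + 0.22×1.3107 + 0.27×1.0722 = 1.1696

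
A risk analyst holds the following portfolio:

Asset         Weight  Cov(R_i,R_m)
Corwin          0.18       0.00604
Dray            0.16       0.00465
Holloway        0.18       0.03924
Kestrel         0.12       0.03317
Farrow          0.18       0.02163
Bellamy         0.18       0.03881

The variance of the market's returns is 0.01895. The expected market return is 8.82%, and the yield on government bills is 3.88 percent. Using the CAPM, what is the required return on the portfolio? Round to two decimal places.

10.07%

β_Corwin = 0.00604 / 0.01895 = 0.3187
β_Dray = 0.00465 / 0.01895 = 0.2454
β_Holloway = 0.03924 / 0.01895 = 2.0707
β_Kestrel = 0.03317 / 0.01895 = 1.7504
β_Farrow = 0.02163 / 0.01895 = 1.1414
β_Bellamy = 0.03881 / 0.01895 = 2.0480
β_P = Σ w_i β_i = 0.18×0.3187 + 0.16×0.2454 + 0.18×2.0707 + 0.12×1.7504 + 0.18×1.1414 + 0.18×2.0480 = 1.2535
MRP = 8.82% − 3.88% = 4.94%
E(R_P) = R_f + β_P × MRP = 3.88% + 1.2535 × 4.94% = 10.07%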